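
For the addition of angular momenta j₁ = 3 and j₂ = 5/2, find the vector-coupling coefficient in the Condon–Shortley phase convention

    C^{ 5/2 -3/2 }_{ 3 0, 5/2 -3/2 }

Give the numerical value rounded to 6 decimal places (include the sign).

√[6·3!3!2!/9! · 3!3!1!4!1!4!] = √(864/35)
  +(−1)^0/∏(0,3,3,1,0,1)! = 1/36  (running 1/36)
  +(−1)^1/∏(1,2,2,0,1,2)! = -1/8  (running -7/72)
⟨..|..⟩ = √(864/35)·(-7/72) = -0.483046

−√(7/30) = -0.483046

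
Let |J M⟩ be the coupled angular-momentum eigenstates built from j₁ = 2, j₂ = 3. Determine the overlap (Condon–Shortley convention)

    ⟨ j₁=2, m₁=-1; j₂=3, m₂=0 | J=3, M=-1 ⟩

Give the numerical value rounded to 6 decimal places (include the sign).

-0.182574

triangle: 2!×2!×4!/9! = 96/362880
(j±m)!: 1!×3!×3!×3!×2!×4! = 10368
prefactor² = (2J+1)×Δ×N² = 96/5
  k=1: −1/(1!×1!×2!×2!×0!×2!) = -1/8
  k=2: +1/(2!×0!×1!×1!×1!×3!) = 1/12
Σ = -1/24  ⇒  CG² = 96/5×(-1/24)² = 1/30
CG = −√(1/30) = -0.182574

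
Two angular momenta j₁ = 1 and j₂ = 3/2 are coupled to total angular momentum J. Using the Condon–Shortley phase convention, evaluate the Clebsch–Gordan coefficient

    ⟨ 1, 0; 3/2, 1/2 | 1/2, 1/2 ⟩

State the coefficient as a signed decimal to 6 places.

j₁+j₂−J=2  J+j₁−j₂=0  J−j₁+j₂=1  j₁+j₂+J+1=4
(j₁±m₁, j₂±m₂, J±M) = (1,1,2,1,1,0)
P² = 1/3
sum k=1..1:
  [1] −1/1 = -1
S = -1
C² = P²·S² = 1/3 ; C = -0.577350

-0.577350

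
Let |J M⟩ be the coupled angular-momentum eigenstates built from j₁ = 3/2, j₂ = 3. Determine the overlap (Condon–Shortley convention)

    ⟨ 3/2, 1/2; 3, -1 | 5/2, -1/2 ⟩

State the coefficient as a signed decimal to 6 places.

triangle: 2!*1!*4!/8! = 48/40320
(j±m)!: 2!*1!*2!*4!*2!*3! = 1152
prefactor² = (2J+1)*Δ*N² = 288/35
  k=0: +1/(0!*2!*1!*2!*0!*2!) = 1/8
  k=1: −1/(1!*1!*0!*1!*1!*3!) = -1/6
Σ = -1/24  ⇒  CG² = 288/35*(-1/24)² = 1/70
CG = −√(1/70) = -0.119523

−√(1/70) = -0.119523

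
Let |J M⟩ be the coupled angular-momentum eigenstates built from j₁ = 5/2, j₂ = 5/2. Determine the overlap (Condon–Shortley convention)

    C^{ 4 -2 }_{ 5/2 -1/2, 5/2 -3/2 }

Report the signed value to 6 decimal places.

+√(5/28) ≈ +0.422577

j₁+j₂−J=1  J+j₁−j₂=4  J−j₁+j₂=4  j₁+j₂+J+1=10
(j₁±m₁, j₂±m₂, J±M) = (2,3,1,4,2,6)
P² = 20736/35
sum k=0..1:
  [0] +1/36 = 1/36
  [1] −1/96 = -1/96
S = 5/288
C² = P²·S² = 5/28 ; C = +0.422577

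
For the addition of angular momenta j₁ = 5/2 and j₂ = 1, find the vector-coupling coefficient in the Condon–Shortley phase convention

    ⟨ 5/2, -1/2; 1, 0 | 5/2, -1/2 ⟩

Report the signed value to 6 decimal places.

-0.169031  (= −√(1/35))

√[6·1!4!1!/7! · 2!3!1!1!2!3!] = √(144/35)
  +(−1)^0/∏(0,1,3,1,1,0)! = 1/6  (running 1/6)
  +(−1)^1/∏(1,0,2,0,2,1)! = -1/4  (running -1/12)
⟨..|..⟩ = √(144/35)·(-1/12) = -0.169031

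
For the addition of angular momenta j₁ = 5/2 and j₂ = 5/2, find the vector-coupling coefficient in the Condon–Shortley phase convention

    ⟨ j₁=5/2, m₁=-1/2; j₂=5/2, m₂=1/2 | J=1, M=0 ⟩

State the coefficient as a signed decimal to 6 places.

j₁+j₂−J=4  J+j₁−j₂=1  J−j₁+j₂=1  j₁+j₂+J+1=7
(j₁±m₁, j₂±m₂, J±M) = (2,3,3,2,1,1)
P² = 72/35
sum k=2..3:
  [2] +1/4 = 1/4
  [3] −1/6 = -1/6
S = 1/12
C² = P²·S² = 1/70 ; C = +0.119523

+0.119523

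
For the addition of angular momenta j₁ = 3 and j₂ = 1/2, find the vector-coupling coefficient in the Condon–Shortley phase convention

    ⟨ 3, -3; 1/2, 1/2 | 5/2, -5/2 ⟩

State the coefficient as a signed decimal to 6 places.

√[6·1!5!0!/7! · 0!6!1!0!0!5!] = √(86400/7)
  +(−1)^1/∏(1,0,5,0,0,0)! = -1/120  (running -1/120)
⟨..|..⟩ = √(86400/7)·(-1/120) = -0.925820

−√(6/7) = -0.925820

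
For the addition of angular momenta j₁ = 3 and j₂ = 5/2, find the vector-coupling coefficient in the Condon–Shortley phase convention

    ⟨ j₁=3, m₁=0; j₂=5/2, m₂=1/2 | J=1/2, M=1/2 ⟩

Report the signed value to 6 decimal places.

j₁+j₂−J=5  J+j₁−j₂=1  J−j₁+j₂=0  j₁+j₂+J+1=7
(j₁±m₁, j₂±m₂, J±M) = (3,3,3,2,1,0)
P² = 144/7
sum k=3..3:
  [3] −1/12 = -1/12
S = -1/12
C² = P²·S² = 1/7 ; C = -0.377964

-0.377964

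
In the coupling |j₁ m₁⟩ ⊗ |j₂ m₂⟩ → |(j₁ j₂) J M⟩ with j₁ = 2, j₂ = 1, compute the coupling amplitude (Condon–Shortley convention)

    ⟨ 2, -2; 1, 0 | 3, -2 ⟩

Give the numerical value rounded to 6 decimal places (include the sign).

+0.577350

triangle: 0!*4!*2!/7! = 48/5040
(j±m)!: 0!*4!*1!*1!*1!*5! = 2880
prefactor² = (2J+1)*Δ*N² = 192
  k=0: +1/(0!*0!*4!*1!*0!*1!) = 1/24
Σ = 1/24  ⇒  CG² = 192*1/24² = 1/3
CG = +√(1/3) = +0.577350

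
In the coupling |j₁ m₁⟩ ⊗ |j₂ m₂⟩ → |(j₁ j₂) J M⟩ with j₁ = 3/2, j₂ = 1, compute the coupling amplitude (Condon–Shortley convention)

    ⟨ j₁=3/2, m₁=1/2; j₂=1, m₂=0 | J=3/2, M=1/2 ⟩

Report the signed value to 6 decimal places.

+0.258199

√[4·1!2!1!/5! · 2!1!1!1!2!1!] = √(4/15)
  +(−1)^0/∏(0,1,1,1,1,0)! = 1  (running 1)
  +(−1)^1/∏(1,0,0,0,2,1)! = -1/2  (running 1/2)
⟨..|..⟩ = √(4/15)·(1/2) = +0.258199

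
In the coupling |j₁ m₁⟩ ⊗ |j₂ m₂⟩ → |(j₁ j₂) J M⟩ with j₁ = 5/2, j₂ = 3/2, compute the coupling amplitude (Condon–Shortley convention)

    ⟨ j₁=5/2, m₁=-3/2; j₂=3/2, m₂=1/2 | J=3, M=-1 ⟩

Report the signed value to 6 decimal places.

-0.639010  (= −√(49/120))

j₁+j₂−J=1  J+j₁−j₂=4  J−j₁+j₂=2  j₁+j₂+J+1=8
(j₁±m₁, j₂±m₂, J±M) = (1,4,2,1,2,4)
P² = 96/5
sum k=0..1:
  [0] +1/48 = 1/48
  [1] −1/6 = -1/6
S = -7/48
C² = P²·S² = 49/120 ; C = -0.639010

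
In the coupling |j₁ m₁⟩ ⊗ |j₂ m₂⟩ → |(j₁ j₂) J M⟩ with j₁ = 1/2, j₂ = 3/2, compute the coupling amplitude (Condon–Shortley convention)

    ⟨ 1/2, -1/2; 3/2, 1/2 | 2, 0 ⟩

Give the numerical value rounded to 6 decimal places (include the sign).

+0.707107  (= +√(1/2))

j₁+j₂−J=0  J+j₁−j₂=1  J−j₁+j₂=3  j₁+j₂+J+1=5
(j₁±m₁, j₂±m₂, J±M) = (0,1,2,1,2,2)
P² = 2
sum k=0..0:
  [0] +1/2 = 1/2
S = 1/2
C² = P²·S² = 1/2 ; C = +0.707107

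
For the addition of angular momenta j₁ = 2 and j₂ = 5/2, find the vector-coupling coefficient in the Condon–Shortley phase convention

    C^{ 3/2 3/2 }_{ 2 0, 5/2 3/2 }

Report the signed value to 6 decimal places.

+0.585540

j₁+j₂−J=3  J+j₁−j₂=1  J−j₁+j₂=2  j₁+j₂+J+1=7
(j₁±m₁, j₂±m₂, J±M) = (2,2,4,1,3,0)
P² = 192/35
sum k=2..2:
  [2] +1/4 = 1/4
S = 1/4
C² = P²·S² = 12/35 ; C = +0.585540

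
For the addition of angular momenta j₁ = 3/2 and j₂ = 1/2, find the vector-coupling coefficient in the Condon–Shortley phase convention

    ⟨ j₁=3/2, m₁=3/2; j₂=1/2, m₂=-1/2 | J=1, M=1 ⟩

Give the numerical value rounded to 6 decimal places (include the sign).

+√(3/4) ≈ +0.866025

√[3·1!2!0!/4! · 3!0!0!1!2!0!] = √(3)
  +(−1)^0/∏(0,1,0,0,2,0)! = 1/2  (running 1/2)
⟨..|..⟩ = √(3)·(1/2) = +0.866025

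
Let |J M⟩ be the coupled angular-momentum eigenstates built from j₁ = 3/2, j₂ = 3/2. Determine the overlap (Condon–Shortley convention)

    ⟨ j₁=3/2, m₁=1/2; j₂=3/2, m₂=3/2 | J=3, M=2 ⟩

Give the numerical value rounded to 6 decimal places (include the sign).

+0.707107  (= +√(1/2))

j₁+j₂−J=0  J+j₁−j₂=3  J−j₁+j₂=3  j₁+j₂+J+1=7
(j₁±m₁, j₂±m₂, J±M) = (2,1,3,0,5,1)
P² = 72
sum k=0..0:
  [0] +1/12 = 1/12
S = 1/12
C² = P²·S² = 1/2 ; C = +0.707107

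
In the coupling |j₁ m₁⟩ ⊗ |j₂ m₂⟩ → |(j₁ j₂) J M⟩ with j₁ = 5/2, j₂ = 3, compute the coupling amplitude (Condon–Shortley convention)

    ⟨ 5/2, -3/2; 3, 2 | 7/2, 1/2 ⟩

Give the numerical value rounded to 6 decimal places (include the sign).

triangle: 2!×3!×4!/10! = 288/3628800
(j±m)!: 1!×4!×5!×1!×4!×3! = 414720
prefactor² = (2J+1)×Δ×N² = 9216/35
  k=1: −1/(1!×1!×3!×4!×0!×0!) = -1/144
  k=2: +1/(2!×0!×2!×3!×1!×1!) = 1/24
Σ = 5/144  ⇒  CG² = 9216/35×5/144² = 20/63
CG = +√(20/63) = +0.563436

+0.563436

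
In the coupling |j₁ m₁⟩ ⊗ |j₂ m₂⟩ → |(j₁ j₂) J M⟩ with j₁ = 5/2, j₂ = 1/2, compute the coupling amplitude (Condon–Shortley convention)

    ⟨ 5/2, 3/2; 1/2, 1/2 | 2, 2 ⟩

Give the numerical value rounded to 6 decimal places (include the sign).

-0.408248  (= −√(1/6))

j₁+j₂−J=1  J+j₁−j₂=4  J−j₁+j₂=0  j₁+j₂+J+1=6
(j₁±m₁, j₂±m₂, J±M) = (4,1,1,0,4,0)
P² = 96
sum k=1..1:
  [1] −1/24 = -1/24
S = -1/24
C² = P²·S² = 1/6 ; C = -0.408248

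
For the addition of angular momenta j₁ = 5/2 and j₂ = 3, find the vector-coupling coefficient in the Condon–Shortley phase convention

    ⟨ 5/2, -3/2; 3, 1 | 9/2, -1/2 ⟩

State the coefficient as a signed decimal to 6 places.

-0.594588

j₁+j₂−J=1  J+j₁−j₂=4  J−j₁+j₂=5  j₁+j₂+J+1=11
(j₁±m₁, j₂±m₂, J±M) = (1,4,4,2,4,5)
P² = 184320/77
sum k=0..1:
  [0] +1/576 = 1/576
  [1] −1/72 = -1/72
S = -7/576
C² = P²·S² = 35/99 ; C = -0.594588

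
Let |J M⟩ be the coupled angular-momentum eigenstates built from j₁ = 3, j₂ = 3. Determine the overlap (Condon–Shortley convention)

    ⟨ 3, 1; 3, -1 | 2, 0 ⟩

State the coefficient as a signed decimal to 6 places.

-0.327327  (= −√(3/28))

√[5·4!2!2!/9! · 4!2!2!4!2!2!] = √(256/21)
  +(−1)^0/∏(0,4,2,2,0,0)! = 1/96  (running 1/96)
  +(−1)^1/∏(1,3,1,1,1,1)! = -1/6  (running -5/32)
  +(−1)^2/∏(2,2,0,0,2,2)! = 1/16  (running -3/32)
⟨..|..⟩ = √(256/21)·(-3/32) = -0.327327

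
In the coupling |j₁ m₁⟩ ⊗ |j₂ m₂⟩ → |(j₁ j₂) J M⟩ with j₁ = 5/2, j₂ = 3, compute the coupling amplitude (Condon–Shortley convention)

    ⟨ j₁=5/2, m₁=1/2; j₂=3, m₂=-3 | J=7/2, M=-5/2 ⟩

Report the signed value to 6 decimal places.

√[8·2!3!4!/10! · 3!2!0!6!1!6!] = √(27648/7)
  +(−1)^0/∏(0,2,2,0,1,4)! = 1/96  (running 1/96)
⟨..|..⟩ = √(27648/7)·(1/96) = +0.654654

+√(3/7) ≈ +0.654654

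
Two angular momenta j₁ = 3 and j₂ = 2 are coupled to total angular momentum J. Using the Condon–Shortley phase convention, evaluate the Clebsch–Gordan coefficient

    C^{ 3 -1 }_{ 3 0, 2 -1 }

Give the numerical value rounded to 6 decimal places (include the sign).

-0.182574

√[7·2!4!2!/9! · 3!3!1!3!2!4!] = √(96/5)
  +(−1)^0/∏(0,2,3,1,1,1)! = 1/12  (running 1/12)
  +(−1)^1/∏(1,1,2,0,2,2)! = -1/8  (running -1/24)
⟨..|..⟩ = √(96/5)·(-1/24) = -0.182574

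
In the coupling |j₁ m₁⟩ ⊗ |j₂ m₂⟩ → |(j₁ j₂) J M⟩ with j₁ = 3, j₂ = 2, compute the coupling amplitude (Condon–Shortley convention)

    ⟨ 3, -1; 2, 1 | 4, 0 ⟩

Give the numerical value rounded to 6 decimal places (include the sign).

−√(5/14) ≈ -0.597614

j₁+j₂−J=1  J+j₁−j₂=5  J−j₁+j₂=3  j₁+j₂+J+1=10
(j₁±m₁, j₂±m₂, J±M) = (2,4,3,1,4,4)
P² = 10368/35
sum k=0..1:
  [0] +1/144 = 1/144
  [1] −1/24 = -1/24
S = -5/144
C² = P²·S² = 5/14 ; C = -0.597614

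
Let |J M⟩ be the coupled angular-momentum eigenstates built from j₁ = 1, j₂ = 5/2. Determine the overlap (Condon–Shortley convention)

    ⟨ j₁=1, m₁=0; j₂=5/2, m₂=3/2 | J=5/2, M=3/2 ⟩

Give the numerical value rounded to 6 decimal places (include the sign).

-0.507093  (= −√(9/35))

triangle: 1!×1!×4!/7! = 24/5040
(j±m)!: 1!×1!×4!×1!×4!×1! = 576
prefactor² = (2J+1)×Δ×N² = 576/35
  k=0: +1/(0!×1!×1!×4!×0!×0!) = 1/24
  k=1: −1/(1!×0!×0!×3!×1!×1!) = -1/6
Σ = -1/8  ⇒  CG² = 576/35×(-1/8)² = 9/35
CG = −√(9/35) = -0.507093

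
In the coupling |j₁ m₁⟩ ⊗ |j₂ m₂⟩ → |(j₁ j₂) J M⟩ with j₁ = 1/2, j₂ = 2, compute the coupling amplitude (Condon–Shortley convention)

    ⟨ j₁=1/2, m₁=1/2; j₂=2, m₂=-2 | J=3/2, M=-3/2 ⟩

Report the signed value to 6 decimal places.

j₁+j₂−J=1  J+j₁−j₂=0  J−j₁+j₂=3  j₁+j₂+J+1=5
(j₁±m₁, j₂±m₂, J±M) = (1,0,0,4,0,3)
P² = 144/5
sum k=0..0:
  [0] +1/6 = 1/6
S = 1/6
C² = P²·S² = 4/5 ; C = +0.894427

+√(4/5) ≈ +0.894427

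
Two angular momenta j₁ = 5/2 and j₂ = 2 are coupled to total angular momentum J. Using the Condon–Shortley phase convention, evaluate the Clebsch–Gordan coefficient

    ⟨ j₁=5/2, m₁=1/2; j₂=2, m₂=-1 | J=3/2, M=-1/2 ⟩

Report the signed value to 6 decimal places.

-0.487950  (= −√(5/21))

√[4·3!2!1!/7! · 3!2!1!3!1!2!] = √(48/35)
  +(−1)^0/∏(0,3,2,1,0,0)! = 1/12  (running 1/12)
  +(−1)^1/∏(1,2,1,0,1,1)! = -1/2  (running -5/12)
⟨..|..⟩ = √(48/35)·(-5/12) = -0.487950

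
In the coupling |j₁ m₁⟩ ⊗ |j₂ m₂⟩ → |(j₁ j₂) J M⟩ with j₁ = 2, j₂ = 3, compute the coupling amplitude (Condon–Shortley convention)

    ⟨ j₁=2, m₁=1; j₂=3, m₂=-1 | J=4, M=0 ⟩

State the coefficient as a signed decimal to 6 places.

+√(5/14) ≈ +0.597614

√[9·1!3!5!/10! · 3!1!2!4!4!4!] = √(10368/35)
  +(−1)^0/∏(0,1,1,2,2,3)! = 1/24  (running 1/24)
  +(−1)^1/∏(1,0,0,1,3,4)! = -1/144  (running 5/144)
⟨..|..⟩ = √(10368/35)·(5/144) = +0.597614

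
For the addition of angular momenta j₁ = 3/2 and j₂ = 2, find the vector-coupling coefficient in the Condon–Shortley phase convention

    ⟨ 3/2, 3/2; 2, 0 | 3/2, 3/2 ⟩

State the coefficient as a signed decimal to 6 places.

+0.447214  (= +√(1/5))

√[4·2!1!2!/6! · 3!0!2!2!3!0!] = √(16/5)
  +(−1)^0/∏(0,2,0,2,1,0)! = 1/4  (running 1/4)
⟨..|..⟩ = √(16/5)·(1/4) = +0.447214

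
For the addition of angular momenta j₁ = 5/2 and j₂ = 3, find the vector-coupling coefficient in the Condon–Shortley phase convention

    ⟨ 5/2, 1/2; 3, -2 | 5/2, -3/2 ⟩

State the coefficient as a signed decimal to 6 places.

-0.267261  (= −√(1/14))

triangle: 3!×2!×3!/9! = 72/362880
(j±m)!: 3!×2!×1!×5!×1!×4! = 34560
prefactor² = (2J+1)×Δ×N² = 288/7
  k=0: +1/(0!×3!×2!×1!×0!×2!) = 1/24
  k=1: −1/(1!×2!×1!×0!×1!×3!) = -1/12
Σ = -1/24  ⇒  CG² = 288/7×(-1/24)² = 1/14
CG = −√(1/14) = -0.267261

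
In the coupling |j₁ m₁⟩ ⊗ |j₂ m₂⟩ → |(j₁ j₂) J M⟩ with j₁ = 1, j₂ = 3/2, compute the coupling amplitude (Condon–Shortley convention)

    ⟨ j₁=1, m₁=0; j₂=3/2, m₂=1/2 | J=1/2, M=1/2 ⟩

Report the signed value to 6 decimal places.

-0.577350

j₁+j₂−J=2  J+j₁−j₂=0  J−j₁+j₂=1  j₁+j₂+J+1=4
(j₁±m₁, j₂±m₂, J±M) = (1,1,2,1,1,0)
P² = 1/3
sum k=1..1:
  [1] −1/1 = -1
S = -1
C² = P²·S² = 1/3 ; C = -0.577350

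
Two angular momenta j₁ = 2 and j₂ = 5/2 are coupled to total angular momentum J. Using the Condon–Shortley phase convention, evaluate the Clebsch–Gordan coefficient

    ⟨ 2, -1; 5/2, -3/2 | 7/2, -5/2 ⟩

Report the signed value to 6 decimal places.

j₁+j₂−J=1  J+j₁−j₂=3  J−j₁+j₂=4  j₁+j₂+J+1=9
(j₁±m₁, j₂±m₂, J±M) = (1,3,1,4,1,6)
P² = 2304/7
sum k=0..1:
  [0] +1/36 = 1/36
  [1] −1/48 = -1/48
S = 1/144
C² = P²·S² = 1/63 ; C = +0.125988

+√(1/63) ≈ +0.125988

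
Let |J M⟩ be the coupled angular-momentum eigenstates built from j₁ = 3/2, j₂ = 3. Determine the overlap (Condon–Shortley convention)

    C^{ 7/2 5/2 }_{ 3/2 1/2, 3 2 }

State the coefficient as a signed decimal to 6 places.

−√(1/7) ≈ -0.377964

j₁+j₂−J=1  J+j₁−j₂=2  J−j₁+j₂=5  j₁+j₂+J+1=9
(j₁±m₁, j₂±m₂, J±M) = (2,1,5,1,6,1)
P² = 6400/7
sum k=0..1:
  [0] +1/120 = 1/120
  [1] −1/48 = -1/48
S = -1/80
C² = P²·S² = 1/7 ; C = -0.377964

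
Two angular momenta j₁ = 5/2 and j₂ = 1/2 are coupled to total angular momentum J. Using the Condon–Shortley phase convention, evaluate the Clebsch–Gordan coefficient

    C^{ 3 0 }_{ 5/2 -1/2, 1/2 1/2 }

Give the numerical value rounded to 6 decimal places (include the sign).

j₁+j₂−J=0  J+j₁−j₂=5  J−j₁+j₂=1  j₁+j₂+J+1=7
(j₁±m₁, j₂±m₂, J±M) = (2,3,1,0,3,3)
P² = 72
sum k=0..0:
  [0] +1/12 = 1/12
S = 1/12
C² = P²·S² = 1/2 ; C = +0.707107

+√(1/2) = +0.707107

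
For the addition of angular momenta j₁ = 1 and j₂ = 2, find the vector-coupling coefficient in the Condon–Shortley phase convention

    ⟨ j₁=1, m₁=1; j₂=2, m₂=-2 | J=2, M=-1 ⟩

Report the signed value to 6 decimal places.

triangle: 1!·1!·3!/6! = 6/720
(j±m)!: 2!·0!·0!·4!·1!·3! = 288
prefactor² = (2J+1)·Δ·N² = 12
  k=0: +1/(0!·1!·0!·0!·1!·3!) = 1/6
Σ = 1/6  ⇒  CG² = 12·1/6² = 1/3
CG = +√(1/3) = +0.577350

+√(1/3) ≈ +0.577350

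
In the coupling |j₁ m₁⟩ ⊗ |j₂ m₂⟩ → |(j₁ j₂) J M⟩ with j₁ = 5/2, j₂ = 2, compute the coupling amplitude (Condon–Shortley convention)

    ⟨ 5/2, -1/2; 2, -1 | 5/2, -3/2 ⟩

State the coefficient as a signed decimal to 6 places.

-0.414039  (= −√(6/35))

√[6·2!3!2!/8! · 2!3!1!3!1!4!] = √(216/35)
  +(−1)^0/∏(0,2,3,1,0,1)! = 1/12  (running 1/12)
  +(−1)^1/∏(1,1,2,0,1,2)! = -1/4  (running -1/6)
⟨..|..⟩ = √(216/35)·(-1/6) = -0.414039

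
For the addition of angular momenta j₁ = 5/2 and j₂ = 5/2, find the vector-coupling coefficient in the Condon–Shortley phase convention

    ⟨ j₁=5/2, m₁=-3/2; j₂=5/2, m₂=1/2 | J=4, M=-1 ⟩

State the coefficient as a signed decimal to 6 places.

√[9·1!4!4!/10! · 1!4!3!2!3!5!] = √(10368/35)
  +(−1)^0/∏(0,1,4,3,0,1)! = 1/144  (running 1/144)
  +(−1)^1/∏(1,0,3,2,1,2)! = -1/24  (running -5/144)
⟨..|..⟩ = √(10368/35)·(-5/144) = -0.597614

-0.597614  (= −√(5/14))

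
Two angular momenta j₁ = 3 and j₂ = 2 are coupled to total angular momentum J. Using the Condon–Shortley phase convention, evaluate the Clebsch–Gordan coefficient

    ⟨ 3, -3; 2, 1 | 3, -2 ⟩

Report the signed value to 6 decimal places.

+0.645497

triangle: 2!×4!×2!/9! = 96/362880
(j±m)!: 0!×6!×3!×1!×1!×5! = 518400
prefactor² = (2J+1)×Δ×N² = 960
  k=2: +1/(2!×0!×4!×1!×0!×1!) = 1/48
Σ = 1/48  ⇒  CG² = 960×1/48² = 5/12
CG = +√(5/12) = +0.645497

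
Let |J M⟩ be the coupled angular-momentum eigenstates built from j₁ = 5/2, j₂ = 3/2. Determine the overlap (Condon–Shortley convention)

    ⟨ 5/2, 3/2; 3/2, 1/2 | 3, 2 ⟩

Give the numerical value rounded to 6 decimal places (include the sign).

+0.288675  (= +√(1/12))

√[7·1!4!2!/8! · 4!1!2!1!5!1!] = √(48)
  +(−1)^0/∏(0,1,1,2,3,0)! = 1/12  (running 1/12)
  +(−1)^1/∏(1,0,0,1,4,1)! = -1/24  (running 1/24)
⟨..|..⟩ = √(48)·(1/24) = +0.288675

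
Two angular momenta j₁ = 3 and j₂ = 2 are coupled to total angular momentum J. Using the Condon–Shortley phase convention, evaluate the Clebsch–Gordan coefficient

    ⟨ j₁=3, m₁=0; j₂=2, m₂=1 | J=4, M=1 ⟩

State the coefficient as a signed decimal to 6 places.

−√(3/14) ≈ -0.462910

√[9·1!5!3!/10! · 3!3!3!1!5!3!] = √(1944/7)
  +(−1)^0/∏(0,1,3,3,2,0)! = 1/72  (running 1/72)
  +(−1)^1/∏(1,0,2,2,3,1)! = -1/24  (running -1/36)
⟨..|..⟩ = √(1944/7)·(-1/36) = -0.462910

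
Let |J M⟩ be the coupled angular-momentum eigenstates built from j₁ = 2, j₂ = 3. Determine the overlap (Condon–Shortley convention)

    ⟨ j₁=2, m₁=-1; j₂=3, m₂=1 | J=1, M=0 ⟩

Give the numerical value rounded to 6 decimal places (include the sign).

-0.478091  (= −√(8/35))

√[3·4!0!2!/7! · 1!3!4!2!1!1!] = √(288/35)
  +(−1)^3/∏(3,1,0,1,0,1)! = -1/6  (running -1/6)
⟨..|..⟩ = √(288/35)·(-1/6) = -0.478091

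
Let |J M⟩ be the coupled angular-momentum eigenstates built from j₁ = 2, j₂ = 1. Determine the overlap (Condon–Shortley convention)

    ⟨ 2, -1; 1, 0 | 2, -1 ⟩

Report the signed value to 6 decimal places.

−√(1/6) = -0.408248

√[5·1!3!1!/6! · 1!3!1!1!1!3!] = √(3/2)
  +(−1)^0/∏(0,1,3,1,0,0)! = 1/6  (running 1/6)
  +(−1)^1/∏(1,0,2,0,1,1)! = -1/2  (running -1/3)
⟨..|..⟩ = √(3/2)·(-1/3) = -0.408248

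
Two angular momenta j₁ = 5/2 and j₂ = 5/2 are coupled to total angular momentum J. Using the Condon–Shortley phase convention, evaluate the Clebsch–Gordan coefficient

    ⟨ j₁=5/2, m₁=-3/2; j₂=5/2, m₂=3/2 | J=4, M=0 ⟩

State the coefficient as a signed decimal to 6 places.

triangle: 1!*4!*4!/10! = 576/3628800
(j±m)!: 1!*4!*4!*1!*4!*4! = 331776
prefactor² = (2J+1)*Δ*N² = 82944/175
  k=0: +1/(0!*1!*4!*4!*0!*0!) = 1/576
  k=1: −1/(1!*0!*3!*3!*1!*1!) = -1/36
Σ = -5/192  ⇒  CG² = 82944/175*(-5/192)² = 9/28
CG = −√(9/28) = -0.566947

-0.566947  (= −√(9/28))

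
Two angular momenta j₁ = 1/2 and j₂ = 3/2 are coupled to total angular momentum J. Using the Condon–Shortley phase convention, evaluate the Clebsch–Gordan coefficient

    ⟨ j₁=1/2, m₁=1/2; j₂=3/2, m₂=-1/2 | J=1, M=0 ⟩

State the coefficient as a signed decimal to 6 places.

√[3·1!0!2!/4! · 1!0!1!2!1!1!] = √(1/2)
  +(−1)^0/∏(0,1,0,1,0,1)! = 1  (running 1)
⟨..|..⟩ = √(1/2)·(1) = +0.707107

+√(1/2) ≈ +0.707107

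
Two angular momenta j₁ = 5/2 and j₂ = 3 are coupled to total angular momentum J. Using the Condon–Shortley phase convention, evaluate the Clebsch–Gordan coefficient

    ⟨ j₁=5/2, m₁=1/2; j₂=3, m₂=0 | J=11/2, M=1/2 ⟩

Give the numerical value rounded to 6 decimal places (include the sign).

triangle: 0!*5!*6!/12! = 86400/479001600
(j±m)!: 3!*2!*3!*3!*6!*5! = 37324800
prefactor² = (2J+1)*Δ*N² = 6220800/77
  k=0: +1/(0!*0!*2!*3!*3!*3!) = 1/432
Σ = 1/432  ⇒  CG² = 6220800/77*1/432² = 100/231
CG = +√(100/231) = +0.657952

+0.657952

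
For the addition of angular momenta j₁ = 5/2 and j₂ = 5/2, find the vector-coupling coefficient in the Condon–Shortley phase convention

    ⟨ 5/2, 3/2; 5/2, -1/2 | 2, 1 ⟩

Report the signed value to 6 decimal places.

−√(1/7) ≈ -0.377964

j₁+j₂−J=3  J+j₁−j₂=2  J−j₁+j₂=2  j₁+j₂+J+1=8
(j₁±m₁, j₂±m₂, J±M) = (4,1,2,3,3,1)
P² = 36/7
sum k=0..1:
  [0] +1/12 = 1/12
  [1] −1/4 = -1/4
S = -1/6
C² = P²·S² = 1/7 ; C = -0.377964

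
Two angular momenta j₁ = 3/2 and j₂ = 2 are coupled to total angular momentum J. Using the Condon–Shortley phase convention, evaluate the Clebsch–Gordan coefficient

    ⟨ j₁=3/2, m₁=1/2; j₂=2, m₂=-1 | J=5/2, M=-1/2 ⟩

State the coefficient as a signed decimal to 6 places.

triangle: 1!×2!×3!/7! = 12/5040
(j±m)!: 2!×1!×1!×3!×2!×3! = 144
prefactor² = (2J+1)×Δ×N² = 72/35
  k=0: +1/(0!×1!×1!×1!×1!×2!) = 1/2
  k=1: −1/(1!×0!×0!×0!×2!×3!) = -1/12
Σ = 5/12  ⇒  CG² = 72/35×5/12² = 5/14
CG = +√(5/14) = +0.597614

+0.597614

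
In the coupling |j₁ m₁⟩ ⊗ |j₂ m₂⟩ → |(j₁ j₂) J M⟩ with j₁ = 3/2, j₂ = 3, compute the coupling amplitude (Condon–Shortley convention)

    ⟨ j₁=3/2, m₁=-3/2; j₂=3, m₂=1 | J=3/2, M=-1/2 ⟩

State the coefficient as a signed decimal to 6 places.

√[4·3!0!3!/7! · 0!3!4!2!1!2!] = √(576/35)
  +(−1)^3/∏(3,0,0,1,0,2)! = -1/12  (running -1/12)
⟨..|..⟩ = √(576/35)·(-1/12) = -0.338062

-0.338062  (= −√(4/35))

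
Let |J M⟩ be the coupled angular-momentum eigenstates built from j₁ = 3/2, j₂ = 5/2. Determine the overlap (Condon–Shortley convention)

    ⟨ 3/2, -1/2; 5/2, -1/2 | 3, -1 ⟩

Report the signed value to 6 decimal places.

√[7·1!2!4!/8! · 1!2!2!3!2!4!] = √(48/5)
  +(−1)^0/∏(0,1,2,2,0,2)! = 1/8  (running 1/8)
  +(−1)^1/∏(1,0,1,1,1,3)! = -1/6  (running -1/24)
⟨..|..⟩ = √(48/5)·(-1/24) = -0.129099

−√(1/60) ≈ -0.129099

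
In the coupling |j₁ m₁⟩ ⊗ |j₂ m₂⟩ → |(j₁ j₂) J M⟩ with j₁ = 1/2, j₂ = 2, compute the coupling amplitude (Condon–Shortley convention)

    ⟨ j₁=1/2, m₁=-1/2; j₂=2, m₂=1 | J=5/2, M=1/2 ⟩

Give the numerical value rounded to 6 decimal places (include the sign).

triangle: 0!·1!·4!/6! = 24/720
(j±m)!: 0!·1!·3!·1!·3!·2! = 72
prefactor² = (2J+1)·Δ·N² = 72/5
  k=0: +1/(0!·0!·1!·3!·0!·1!) = 1/6
Σ = 1/6  ⇒  CG² = 72/5·1/6² = 2/5
CG = +√(2/5) = +0.632456

+0.632456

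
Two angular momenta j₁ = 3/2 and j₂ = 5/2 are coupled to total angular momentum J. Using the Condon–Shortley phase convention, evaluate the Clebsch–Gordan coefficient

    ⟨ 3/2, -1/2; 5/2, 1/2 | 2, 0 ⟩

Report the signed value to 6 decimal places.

√[5·2!1!3!/7! · 1!2!3!2!2!2!] = √(8/7)
  +(−1)^1/∏(1,1,1,2,0,1)! = -1/2  (running -1/2)
  +(−1)^2/∏(2,0,0,1,1,2)! = 1/4  (running -1/4)
⟨..|..⟩ = √(8/7)·(-1/4) = -0.267261

−√(1/14) ≈ -0.267261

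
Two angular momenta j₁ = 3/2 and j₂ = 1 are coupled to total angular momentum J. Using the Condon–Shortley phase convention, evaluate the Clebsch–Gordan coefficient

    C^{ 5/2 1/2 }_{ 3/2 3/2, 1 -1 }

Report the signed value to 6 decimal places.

+√(1/10) ≈ +0.316228

triangle: 0!×3!×2!/6! = 12/720
(j±m)!: 3!×0!×0!×2!×3!×2! = 144
prefactor² = (2J+1)×Δ×N² = 72/5
  k=0: +1/(0!×0!×0!×0!×3!×2!) = 1/12
Σ = 1/12  ⇒  CG² = 72/5×1/12² = 1/10
CG = +√(1/10) = +0.316228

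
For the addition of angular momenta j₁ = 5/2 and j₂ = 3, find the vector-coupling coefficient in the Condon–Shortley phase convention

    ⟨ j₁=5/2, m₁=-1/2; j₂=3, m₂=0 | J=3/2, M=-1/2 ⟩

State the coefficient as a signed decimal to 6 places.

j₁+j₂−J=4  J+j₁−j₂=1  J−j₁+j₂=2  j₁+j₂+J+1=8
(j₁±m₁, j₂±m₂, J±M) = (2,3,3,3,1,2)
P² = 144/35
sum k=2..3:
  [2] +1/4 = 1/4
  [3] −1/12 = -1/12
S = 1/6
C² = P²·S² = 4/35 ; C = +0.338062

+√(4/35) = +0.338062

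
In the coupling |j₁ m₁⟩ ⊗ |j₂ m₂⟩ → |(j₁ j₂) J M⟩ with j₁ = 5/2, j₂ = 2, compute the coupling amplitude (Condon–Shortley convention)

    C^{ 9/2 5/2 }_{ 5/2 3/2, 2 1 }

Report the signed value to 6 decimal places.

triangle: 0!·5!·4!/10! = 2880/3628800
(j±m)!: 4!·1!·3!·1!·7!·2! = 1451520
prefactor² = (2J+1)·Δ·N² = 11520
  k=0: +1/(0!·0!·1!·3!·4!·1!) = 1/144
Σ = 1/144  ⇒  CG² = 11520·1/144² = 5/9
CG = +√(5/9) = +0.745356

+√(5/9) = +0.745356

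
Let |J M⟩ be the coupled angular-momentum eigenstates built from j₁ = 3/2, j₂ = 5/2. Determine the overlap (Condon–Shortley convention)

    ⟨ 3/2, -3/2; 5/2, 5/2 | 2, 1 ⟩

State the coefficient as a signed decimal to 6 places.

+√(5/14) = +0.597614

triangle: 2!*1!*3!/7! = 12/5040
(j±m)!: 0!*3!*5!*0!*3!*1! = 4320
prefactor² = (2J+1)*Δ*N² = 360/7
  k=2: +1/(2!*0!*1!*3!*0!*0!) = 1/12
Σ = 1/12  ⇒  CG² = 360/7*1/12² = 5/14
CG = +√(5/14) = +0.597614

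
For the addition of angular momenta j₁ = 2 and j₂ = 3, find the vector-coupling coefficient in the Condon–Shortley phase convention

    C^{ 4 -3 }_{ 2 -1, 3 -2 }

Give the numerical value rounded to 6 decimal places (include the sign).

+0.223607

j₁+j₂−J=1  J+j₁−j₂=3  J−j₁+j₂=5  j₁+j₂+J+1=10
(j₁±m₁, j₂±m₂, J±M) = (1,3,1,5,1,7)
P² = 6480
sum k=0..1:
  [0] +1/144 = 1/144
  [1] −1/240 = -1/240
S = 1/360
C² = P²·S² = 1/20 ; C = +0.223607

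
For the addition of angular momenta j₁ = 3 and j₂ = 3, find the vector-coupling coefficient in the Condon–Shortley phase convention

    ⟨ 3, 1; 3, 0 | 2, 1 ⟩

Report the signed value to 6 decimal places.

+√(1/42) ≈ +0.154303

j₁+j₂−J=4  J+j₁−j₂=2  J−j₁+j₂=2  j₁+j₂+J+1=9
(j₁±m₁, j₂±m₂, J±M) = (4,2,3,3,3,1)
P² = 96/7
sum k=1..2:
  [1] −1/12 = -1/12
  [2] +1/8 = 1/8
S = 1/24
C² = P²·S² = 1/42 ; C = +0.154303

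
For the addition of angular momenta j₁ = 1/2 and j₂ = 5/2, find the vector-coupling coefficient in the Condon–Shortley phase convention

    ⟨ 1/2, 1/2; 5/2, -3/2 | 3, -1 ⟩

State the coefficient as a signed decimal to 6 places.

√[7·0!1!5!/7! · 1!0!1!4!2!4!] = √(192)
  +(−1)^0/∏(0,0,0,1,1,4)! = 1/24  (running 1/24)
⟨..|..⟩ = √(192)·(1/24) = +0.577350

+√(1/3) = +0.577350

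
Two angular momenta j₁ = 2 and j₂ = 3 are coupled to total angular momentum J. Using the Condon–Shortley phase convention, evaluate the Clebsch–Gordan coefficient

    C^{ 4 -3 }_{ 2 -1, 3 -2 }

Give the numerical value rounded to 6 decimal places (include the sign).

+0.223607

triangle: 1!*3!*5!/10! = 720/3628800
(j±m)!: 1!*3!*1!*5!*1!*7! = 3628800
prefactor² = (2J+1)*Δ*N² = 6480
  k=0: +1/(0!*1!*3!*1!*0!*4!) = 1/144
  k=1: −1/(1!*0!*2!*0!*1!*5!) = -1/240
Σ = 1/360  ⇒  CG² = 6480*1/360² = 1/20
CG = +√(1/20) = +0.223607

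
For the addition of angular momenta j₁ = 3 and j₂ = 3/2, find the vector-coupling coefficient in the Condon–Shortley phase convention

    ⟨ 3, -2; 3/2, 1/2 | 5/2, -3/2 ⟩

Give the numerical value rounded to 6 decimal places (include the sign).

+0.267261

j₁+j₂−J=2  J+j₁−j₂=4  J−j₁+j₂=1  j₁+j₂+J+1=8
(j₁±m₁, j₂±m₂, J±M) = (1,5,2,1,1,4)
P² = 288/7
sum k=1..2:
  [1] −1/24 = -1/24
  [2] +1/12 = 1/12
S = 1/24
C² = P²·S² = 1/14 ; C = +0.267261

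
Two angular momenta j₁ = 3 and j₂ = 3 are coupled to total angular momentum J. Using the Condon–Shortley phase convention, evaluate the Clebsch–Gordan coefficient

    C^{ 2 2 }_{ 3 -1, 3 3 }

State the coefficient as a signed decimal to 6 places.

+√(5/42) ≈ +0.345033

j₁+j₂−J=4  J+j₁−j₂=2  J−j₁+j₂=2  j₁+j₂+J+1=9
(j₁±m₁, j₂±m₂, J±M) = (2,4,6,0,4,0)
P² = 7680/7
sum k=4..4:
  [4] +1/96 = 1/96
S = 1/96
C² = P²·S² = 5/42 ; C = +0.345033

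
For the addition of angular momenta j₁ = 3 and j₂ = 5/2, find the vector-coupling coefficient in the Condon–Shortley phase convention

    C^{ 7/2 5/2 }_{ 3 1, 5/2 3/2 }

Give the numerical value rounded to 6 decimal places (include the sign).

j₁+j₂−J=2  J+j₁−j₂=4  J−j₁+j₂=3  j₁+j₂+J+1=10
(j₁±m₁, j₂±m₂, J±M) = (4,2,4,1,6,1)
P² = 18432/35
sum k=1..2:
  [1] −1/36 = -1/36
  [2] +1/96 = 1/96
S = -5/288
C² = P²·S² = 10/63 ; C = -0.398410

−√(10/63) = -0.398410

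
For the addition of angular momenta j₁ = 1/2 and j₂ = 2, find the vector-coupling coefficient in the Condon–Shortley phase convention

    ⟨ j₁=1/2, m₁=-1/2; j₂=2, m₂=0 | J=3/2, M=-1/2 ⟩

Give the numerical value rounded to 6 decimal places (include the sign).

−√(2/5) = -0.632456

triangle: 1!×0!×3!/5! = 6/120
(j±m)!: 0!×1!×2!×2!×1!×2! = 8
prefactor² = (2J+1)×Δ×N² = 8/5
  k=1: −1/(1!×0!×0!×1!×0!×2!) = -1/2
Σ = -1/2  ⇒  CG² = 8/5×(-1/2)² = 2/5
CG = −√(2/5) = -0.632456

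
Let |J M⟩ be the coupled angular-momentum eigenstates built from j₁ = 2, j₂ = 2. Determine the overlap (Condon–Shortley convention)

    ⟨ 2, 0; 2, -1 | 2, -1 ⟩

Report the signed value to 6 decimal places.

−√(1/14) ≈ -0.267261

j₁+j₂−J=2  J+j₁−j₂=2  J−j₁+j₂=2  j₁+j₂+J+1=7
(j₁±m₁, j₂±m₂, J±M) = (2,2,1,3,1,3)
P² = 8/7
sum k=0..1:
  [0] +1/4 = 1/4
  [1] −1/2 = -1/2
S = -1/4
C² = P²·S² = 1/14 ; C = -0.267261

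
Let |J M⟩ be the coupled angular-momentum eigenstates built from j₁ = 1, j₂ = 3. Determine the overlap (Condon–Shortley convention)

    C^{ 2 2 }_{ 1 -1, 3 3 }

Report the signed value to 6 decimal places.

+√(5/7) = +0.845154

triangle: 2!×0!×4!/7! = 48/5040
(j±m)!: 0!×2!×6!×0!×4!×0! = 34560
prefactor² = (2J+1)×Δ×N² = 11520/7
  k=2: +1/(2!×0!×0!×4!×0!×0!) = 1/48
Σ = 1/48  ⇒  CG² = 11520/7×1/48² = 5/7
CG = +√(5/7) = +0.845154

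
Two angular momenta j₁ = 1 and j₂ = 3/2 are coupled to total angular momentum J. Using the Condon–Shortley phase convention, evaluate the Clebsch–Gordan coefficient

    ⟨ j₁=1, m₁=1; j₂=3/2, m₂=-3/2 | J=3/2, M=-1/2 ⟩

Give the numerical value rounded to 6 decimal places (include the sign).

triangle: 1!×1!×2!/5! = 2/120
(j±m)!: 2!×0!×0!×3!×1!×2! = 24
prefactor² = (2J+1)×Δ×N² = 8/5
  k=0: +1/(0!×1!×0!×0!×1!×2!) = 1/2
Σ = 1/2  ⇒  CG² = 8/5×1/2² = 2/5
CG = +√(2/5) = +0.632456

+√(2/5) = +0.632456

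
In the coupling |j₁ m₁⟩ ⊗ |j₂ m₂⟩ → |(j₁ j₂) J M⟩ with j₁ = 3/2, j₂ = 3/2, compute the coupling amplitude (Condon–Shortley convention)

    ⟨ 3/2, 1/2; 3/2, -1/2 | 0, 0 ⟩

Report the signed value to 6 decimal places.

j₁+j₂−J=3  J+j₁−j₂=0  J−j₁+j₂=0  j₁+j₂+J+1=4
(j₁±m₁, j₂±m₂, J±M) = (2,1,1,2,0,0)
P² = 1
sum k=1..1:
  [1] −1/2 = -1/2
S = -1/2
C² = P²·S² = 1/4 ; C = -0.500000

−√(1/4) = -0.500000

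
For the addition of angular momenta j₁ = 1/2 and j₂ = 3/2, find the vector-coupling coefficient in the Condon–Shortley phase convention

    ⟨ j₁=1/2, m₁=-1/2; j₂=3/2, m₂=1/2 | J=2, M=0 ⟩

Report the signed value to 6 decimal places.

triangle: 0!·1!·3!/5! = 6/120
(j±m)!: 0!·1!·2!·1!·2!·2! = 8
prefactor² = (2J+1)·Δ·N² = 2
  k=0: +1/(0!·0!·1!·2!·0!·1!) = 1/2
Σ = 1/2  ⇒  CG² = 2·1/2² = 1/2
CG = +√(1/2) = +0.707107

+0.707107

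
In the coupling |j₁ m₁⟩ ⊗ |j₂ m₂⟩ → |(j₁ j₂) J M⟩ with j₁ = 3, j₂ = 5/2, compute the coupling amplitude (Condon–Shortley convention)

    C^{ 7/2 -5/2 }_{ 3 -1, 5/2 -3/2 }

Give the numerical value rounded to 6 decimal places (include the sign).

−√(10/63) ≈ -0.398410

triangle: 2!*4!*3!/10! = 288/3628800
(j±m)!: 2!*4!*1!*4!*1!*6! = 829440
prefactor² = (2J+1)*Δ*N² = 18432/35
  k=0: +1/(0!*2!*4!*1!*0!*2!) = 1/96
  k=1: −1/(1!*1!*3!*0!*1!*3!) = -1/36
Σ = -5/288  ⇒  CG² = 18432/35*(-5/288)² = 10/63
CG = −√(10/63) = -0.398410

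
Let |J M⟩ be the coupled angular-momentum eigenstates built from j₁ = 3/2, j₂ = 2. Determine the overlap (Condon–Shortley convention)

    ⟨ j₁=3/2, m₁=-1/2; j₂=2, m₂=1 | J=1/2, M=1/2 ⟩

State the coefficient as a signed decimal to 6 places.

triangle: 3!*0!*1!/5! = 6/120
(j±m)!: 1!*2!*3!*1!*1!*0! = 12
prefactor² = (2J+1)*Δ*N² = 6/5
  k=2: +1/(2!*1!*0!*1!*0!*0!) = 1/2
Σ = 1/2  ⇒  CG² = 6/5*1/2² = 3/10
CG = +√(3/10) = +0.547723

+√(3/10) ≈ +0.547723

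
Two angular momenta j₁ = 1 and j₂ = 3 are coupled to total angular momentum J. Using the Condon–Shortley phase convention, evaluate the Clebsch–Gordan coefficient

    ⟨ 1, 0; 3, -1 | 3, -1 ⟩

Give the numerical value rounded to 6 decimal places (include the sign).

+0.288675  (= +√(1/12))

triangle: 1!×1!×5!/8! = 120/40320
(j±m)!: 1!×1!×2!×4!×2!×4! = 2304
prefactor² = (2J+1)×Δ×N² = 48
  k=0: +1/(0!×1!×1!×2!×0!×3!) = 1/12
  k=1: −1/(1!×0!×0!×1!×1!×4!) = -1/24
Σ = 1/24  ⇒  CG² = 48×1/24² = 1/12
CG = +√(1/12) = +0.288675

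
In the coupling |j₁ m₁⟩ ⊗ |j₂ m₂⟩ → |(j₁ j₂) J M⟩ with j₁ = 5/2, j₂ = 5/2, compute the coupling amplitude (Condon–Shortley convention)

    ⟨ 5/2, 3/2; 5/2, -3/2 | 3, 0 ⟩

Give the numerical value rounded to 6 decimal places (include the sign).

triangle: 2!*3!*3!/9! = 72/362880
(j±m)!: 4!*1!*1!*4!*3!*3! = 20736
prefactor² = (2J+1)*Δ*N² = 144/5
  k=0: +1/(0!*2!*1!*1!*2!*2!) = 1/8
  k=1: −1/(1!*1!*0!*0!*3!*3!) = -1/36
Σ = 7/72  ⇒  CG² = 144/5*7/72² = 49/180
CG = +√(49/180) = +0.521749

+√(49/180) ≈ +0.521749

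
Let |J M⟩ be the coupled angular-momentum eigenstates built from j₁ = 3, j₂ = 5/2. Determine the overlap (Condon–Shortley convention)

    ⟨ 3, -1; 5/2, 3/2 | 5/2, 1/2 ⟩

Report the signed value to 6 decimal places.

√[6·3!3!2!/9! · 2!4!4!1!3!2!] = √(576/35)
  +(−1)^2/∏(2,1,2,2,1,0)! = 1/8  (running 1/8)
  +(−1)^3/∏(3,0,1,1,2,1)! = -1/12  (running 1/24)
⟨..|..⟩ = √(576/35)·(1/24) = +0.169031

+√(1/35) ≈ +0.169031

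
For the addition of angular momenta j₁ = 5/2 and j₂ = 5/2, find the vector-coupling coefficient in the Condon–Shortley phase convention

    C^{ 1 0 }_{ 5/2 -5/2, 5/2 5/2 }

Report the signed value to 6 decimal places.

j₁+j₂−J=4  J+j₁−j₂=1  J−j₁+j₂=1  j₁+j₂+J+1=7
(j₁±m₁, j₂±m₂, J±M) = (0,5,5,0,1,1)
P² = 1440/7
sum k=4..4:
  [4] +1/24 = 1/24
S = 1/24
C² = P²·S² = 5/14 ; C = +0.597614

+0.597614  (= +√(5/14))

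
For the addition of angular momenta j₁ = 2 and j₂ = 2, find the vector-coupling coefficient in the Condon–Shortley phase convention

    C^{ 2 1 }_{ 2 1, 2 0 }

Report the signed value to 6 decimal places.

-0.267261  (= −√(1/14))

√[5·2!2!2!/7! · 3!1!2!2!3!1!] = √(8/7)
  +(−1)^0/∏(0,2,1,2,1,0)! = 1/4  (running 1/4)
  +(−1)^1/∏(1,1,0,1,2,1)! = -1/2  (running -1/4)
⟨..|..⟩ = √(8/7)·(-1/4) = -0.267261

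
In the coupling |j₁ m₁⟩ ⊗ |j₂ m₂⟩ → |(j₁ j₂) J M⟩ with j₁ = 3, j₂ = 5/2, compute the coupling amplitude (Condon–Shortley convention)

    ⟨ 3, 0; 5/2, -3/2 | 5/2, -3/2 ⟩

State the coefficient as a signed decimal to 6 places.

−√(7/30) ≈ -0.483046

triangle: 3!×3!×2!/9! = 72/362880
(j±m)!: 3!×3!×1!×4!×1!×4! = 20736
prefactor² = (2J+1)×Δ×N² = 864/35
  k=0: +1/(0!×3!×3!×1!×0!×1!) = 1/36
  k=1: −1/(1!×2!×2!×0!×1!×2!) = -1/8
Σ = -7/72  ⇒  CG² = 864/35×(-7/72)² = 7/30
CG = −√(7/30) = -0.483046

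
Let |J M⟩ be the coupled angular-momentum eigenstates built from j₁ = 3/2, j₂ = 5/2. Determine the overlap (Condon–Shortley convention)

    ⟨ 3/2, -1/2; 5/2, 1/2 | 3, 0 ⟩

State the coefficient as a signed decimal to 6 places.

triangle: 1!·2!·4!/8! = 48/40320
(j±m)!: 1!·2!·3!·2!·3!·3! = 864
prefactor² = (2J+1)·Δ·N² = 36/5
  k=0: +1/(0!·1!·2!·3!·0!·1!) = 1/12
  k=1: −1/(1!·0!·1!·2!·1!·2!) = -1/4
Σ = -1/6  ⇒  CG² = 36/5·(-1/6)² = 1/5
CG = −√(1/5) = -0.447214

-0.447214  (= −√(1/5))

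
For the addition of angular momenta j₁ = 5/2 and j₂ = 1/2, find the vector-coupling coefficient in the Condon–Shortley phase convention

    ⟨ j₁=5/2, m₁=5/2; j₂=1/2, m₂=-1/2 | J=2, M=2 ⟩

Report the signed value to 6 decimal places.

triangle: 1!·4!·0!/6! = 24/720
(j±m)!: 5!·0!·0!·1!·4!·0! = 2880
prefactor² = (2J+1)·Δ·N² = 480
  k=0: +1/(0!·1!·0!·0!·4!·0!) = 1/24
Σ = 1/24  ⇒  CG² = 480·1/24² = 5/6
CG = +√(5/6) = +0.912871

+√(5/6) = +0.912871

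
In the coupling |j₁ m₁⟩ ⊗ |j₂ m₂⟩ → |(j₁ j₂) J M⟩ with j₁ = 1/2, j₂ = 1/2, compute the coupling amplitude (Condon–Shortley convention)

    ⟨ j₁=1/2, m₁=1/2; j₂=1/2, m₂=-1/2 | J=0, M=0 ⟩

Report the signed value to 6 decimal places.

+√(1/2) = +0.707107

j₁+j₂−J=1  J+j₁−j₂=0  J−j₁+j₂=0  j₁+j₂+J+1=2
(j₁±m₁, j₂±m₂, J±M) = (1,0,0,1,0,0)
P² = 1/2
sum k=0..0:
  [0] +1/1 = 1
S = 1
C² = P²·S² = 1/2 ; C = +0.707107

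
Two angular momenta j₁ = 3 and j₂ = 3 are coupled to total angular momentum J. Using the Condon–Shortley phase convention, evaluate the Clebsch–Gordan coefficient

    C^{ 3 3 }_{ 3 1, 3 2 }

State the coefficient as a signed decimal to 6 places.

√[7·3!3!3!/10! · 4!2!5!1!6!0!] = √(1728)
  +(−1)^2/∏(2,1,0,3,3,0)! = 1/72  (running 1/72)
⟨..|..⟩ = √(1728)·(1/72) = +0.577350

+√(1/3) ≈ +0.577350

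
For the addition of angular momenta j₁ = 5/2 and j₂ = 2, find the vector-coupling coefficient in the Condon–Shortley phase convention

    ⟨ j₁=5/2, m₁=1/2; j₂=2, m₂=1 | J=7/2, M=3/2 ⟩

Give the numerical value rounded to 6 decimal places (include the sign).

triangle: 1!×4!×3!/9! = 144/362880
(j±m)!: 3!×2!×3!×1!×5!×2! = 17280
prefactor² = (2J+1)×Δ×N² = 384/7
  k=0: +1/(0!×1!×2!×3!×2!×0!) = 1/24
  k=1: −1/(1!×0!×1!×2!×3!×1!) = -1/12
Σ = -1/24  ⇒  CG² = 384/7×(-1/24)² = 2/21
CG = −√(2/21) = -0.308607

−√(2/21) ≈ -0.308607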